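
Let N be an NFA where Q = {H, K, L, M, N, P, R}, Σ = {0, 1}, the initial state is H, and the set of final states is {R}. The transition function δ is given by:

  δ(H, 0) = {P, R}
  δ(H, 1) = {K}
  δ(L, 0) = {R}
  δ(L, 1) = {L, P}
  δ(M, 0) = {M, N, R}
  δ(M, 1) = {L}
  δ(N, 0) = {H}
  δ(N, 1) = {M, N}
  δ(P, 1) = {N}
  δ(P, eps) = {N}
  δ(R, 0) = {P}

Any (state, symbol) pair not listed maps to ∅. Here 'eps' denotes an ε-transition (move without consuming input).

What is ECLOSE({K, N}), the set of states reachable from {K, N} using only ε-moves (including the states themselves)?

Begin with {K, N}.
No ε-moves leave this set, so the closure equals the set itself.

{K, N}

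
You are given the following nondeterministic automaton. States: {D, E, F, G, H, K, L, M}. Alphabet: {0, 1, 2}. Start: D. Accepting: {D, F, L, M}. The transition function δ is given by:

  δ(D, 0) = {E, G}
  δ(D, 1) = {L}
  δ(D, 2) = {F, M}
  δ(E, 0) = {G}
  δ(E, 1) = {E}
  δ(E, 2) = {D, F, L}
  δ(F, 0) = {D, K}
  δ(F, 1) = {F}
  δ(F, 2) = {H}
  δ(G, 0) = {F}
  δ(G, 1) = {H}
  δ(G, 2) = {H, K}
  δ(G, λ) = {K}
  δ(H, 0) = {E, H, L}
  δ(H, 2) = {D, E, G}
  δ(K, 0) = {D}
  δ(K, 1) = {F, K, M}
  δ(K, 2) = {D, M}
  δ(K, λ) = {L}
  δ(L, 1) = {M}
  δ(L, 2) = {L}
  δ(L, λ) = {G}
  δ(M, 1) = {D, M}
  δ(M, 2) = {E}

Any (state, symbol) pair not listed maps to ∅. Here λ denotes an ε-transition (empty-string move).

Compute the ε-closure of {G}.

{G, K, L}

Begin with {G}.
ε-move G → K; add K.
ε-move K → L; add L.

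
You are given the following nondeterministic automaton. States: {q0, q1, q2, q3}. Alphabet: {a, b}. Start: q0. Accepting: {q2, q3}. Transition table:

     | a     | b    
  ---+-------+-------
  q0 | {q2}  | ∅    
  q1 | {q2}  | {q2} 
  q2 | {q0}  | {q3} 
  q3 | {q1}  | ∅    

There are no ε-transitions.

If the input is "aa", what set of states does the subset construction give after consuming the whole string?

{q0}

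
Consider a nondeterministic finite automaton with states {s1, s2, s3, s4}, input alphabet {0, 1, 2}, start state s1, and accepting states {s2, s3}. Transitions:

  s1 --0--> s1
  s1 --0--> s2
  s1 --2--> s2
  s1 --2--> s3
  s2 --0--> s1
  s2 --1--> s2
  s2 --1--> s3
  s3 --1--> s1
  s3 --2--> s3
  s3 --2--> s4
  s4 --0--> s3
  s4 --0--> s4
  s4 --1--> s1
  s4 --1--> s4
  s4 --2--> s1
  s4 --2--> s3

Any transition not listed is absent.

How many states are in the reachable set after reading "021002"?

2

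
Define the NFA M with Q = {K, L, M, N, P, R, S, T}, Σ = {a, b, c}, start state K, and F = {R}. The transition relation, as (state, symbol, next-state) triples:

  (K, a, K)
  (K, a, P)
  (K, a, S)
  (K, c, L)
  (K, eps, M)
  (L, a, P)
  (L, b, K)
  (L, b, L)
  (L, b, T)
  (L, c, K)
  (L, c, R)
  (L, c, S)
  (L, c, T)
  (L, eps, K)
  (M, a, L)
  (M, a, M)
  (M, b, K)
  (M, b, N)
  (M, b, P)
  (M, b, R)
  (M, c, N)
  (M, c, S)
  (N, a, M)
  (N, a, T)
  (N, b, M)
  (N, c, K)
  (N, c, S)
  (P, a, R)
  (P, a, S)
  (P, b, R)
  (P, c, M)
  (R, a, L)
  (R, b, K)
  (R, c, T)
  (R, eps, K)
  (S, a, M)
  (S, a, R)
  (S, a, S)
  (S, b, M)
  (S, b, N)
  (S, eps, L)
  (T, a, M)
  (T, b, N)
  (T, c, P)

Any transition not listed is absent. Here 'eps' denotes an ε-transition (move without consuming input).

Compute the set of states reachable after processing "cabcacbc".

Start: ε-closure({K}) = {K, M}.
Read 'c': {K, M} → {K, L, M, N, S}.
Read 'a': {K, L, M, N, S} → {K, L, M, P, R, S, T}.
Read 'b': {K, L, M, P, R, S, T} → {K, L, M, N, P, R, T}.
Read 'c': {K, L, M, N, P, R, T} → {K, L, M, N, P, R, S, T}.
Read 'a': {K, L, M, N, P, R, S, T} → {K, L, M, P, R, S, T}.
Read 'c': {K, L, M, P, R, S, T} → {K, L, M, N, P, R, S, T}.
Read 'b': {K, L, M, N, P, R, S, T} → {K, L, M, N, P, R, T}.
Read 'c': {K, L, M, N, P, R, T} → {K, L, M, N, P, R, S, T}.

{K, L, M, N, P, R, S, T}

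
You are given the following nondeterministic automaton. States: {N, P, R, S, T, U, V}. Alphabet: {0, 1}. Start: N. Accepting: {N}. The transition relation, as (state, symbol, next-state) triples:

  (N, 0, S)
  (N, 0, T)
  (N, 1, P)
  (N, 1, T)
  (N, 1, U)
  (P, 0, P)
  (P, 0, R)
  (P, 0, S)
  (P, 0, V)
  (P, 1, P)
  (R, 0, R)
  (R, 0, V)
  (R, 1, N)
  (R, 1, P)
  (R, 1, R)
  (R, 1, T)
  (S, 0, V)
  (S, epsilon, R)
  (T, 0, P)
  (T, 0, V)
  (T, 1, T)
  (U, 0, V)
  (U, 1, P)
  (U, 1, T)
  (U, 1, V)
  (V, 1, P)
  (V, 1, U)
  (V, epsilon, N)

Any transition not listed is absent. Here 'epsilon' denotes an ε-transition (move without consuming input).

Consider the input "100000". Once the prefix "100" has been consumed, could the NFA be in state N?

Yes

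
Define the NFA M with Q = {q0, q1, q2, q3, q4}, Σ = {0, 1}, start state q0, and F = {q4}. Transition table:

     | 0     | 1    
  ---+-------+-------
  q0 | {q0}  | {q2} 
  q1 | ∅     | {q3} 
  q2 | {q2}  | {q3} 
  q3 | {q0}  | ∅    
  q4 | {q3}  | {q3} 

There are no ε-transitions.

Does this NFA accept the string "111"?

No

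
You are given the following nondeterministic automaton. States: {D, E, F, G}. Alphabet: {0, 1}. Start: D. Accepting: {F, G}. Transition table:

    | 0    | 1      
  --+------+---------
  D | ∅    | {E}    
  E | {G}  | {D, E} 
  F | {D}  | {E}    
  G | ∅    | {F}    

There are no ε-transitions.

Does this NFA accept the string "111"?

Start in {D}.
Read '1': {D} → {E}.
Read '1': {E} → {D, E}.
Read '1': {D, E} → {D, E}.
The final set {D, E} contains no accepting state.

No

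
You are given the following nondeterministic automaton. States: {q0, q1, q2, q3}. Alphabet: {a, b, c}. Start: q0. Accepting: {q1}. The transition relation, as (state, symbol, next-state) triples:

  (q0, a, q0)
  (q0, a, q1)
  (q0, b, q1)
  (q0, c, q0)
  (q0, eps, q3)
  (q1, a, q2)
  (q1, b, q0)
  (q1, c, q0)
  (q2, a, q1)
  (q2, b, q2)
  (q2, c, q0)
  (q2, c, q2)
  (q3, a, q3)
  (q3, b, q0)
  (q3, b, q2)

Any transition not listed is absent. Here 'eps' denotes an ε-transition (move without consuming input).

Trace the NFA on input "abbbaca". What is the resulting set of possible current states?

{q0, q1, q3}

Start: ε-closure({q0}) = {q0, q3}.
Read 'a': {q0, q3} → {q0, q1, q3}.
Read 'b': {q0, q1, q3} → {q0, q1, q2, q3}.
Read 'b': {q0, q1, q2, q3} → {q0, q1, q2, q3}.
Read 'b': {q0, q1, q2, q3} → {q0, q1, q2, q3}.
Read 'a': {q0, q1, q2, q3} → {q0, q1, q2, q3}.
Read 'c': {q0, q1, q2, q3} → {q0, q2, q3}.
Read 'a': {q0, q2, q3} → {q0, q1, q3}.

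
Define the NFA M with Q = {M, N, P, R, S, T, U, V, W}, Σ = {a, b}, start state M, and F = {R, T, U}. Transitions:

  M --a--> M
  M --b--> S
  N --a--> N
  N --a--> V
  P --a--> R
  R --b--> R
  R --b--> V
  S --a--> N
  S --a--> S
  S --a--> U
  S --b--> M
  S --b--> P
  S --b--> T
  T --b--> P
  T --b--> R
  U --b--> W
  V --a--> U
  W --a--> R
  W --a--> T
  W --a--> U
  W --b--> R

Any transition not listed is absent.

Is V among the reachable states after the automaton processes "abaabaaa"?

Start in {M}.
Read 'a': M→{M}; now {M}.
Read 'b': M→{S}; now {S}.
Read 'a': S→{N, S, U}; now {N, S, U}.
Read 'a': N→{N, V}, S→{N, S, U}, U→∅; now {N, S, U, V}.
Read 'b': N→∅, S→{M, P, T}, U→{W}, V→∅; now {M, P, T, W}.
Read 'a': M→{M}, P→{R}, T→∅, W→{R, T, U}; now {M, R, T, U}.
Read 'a': M→{M}, R→∅, T→∅, U→∅; now {M}.
Read 'a': M→{M}; now {M}.
State V is not in {M}.

No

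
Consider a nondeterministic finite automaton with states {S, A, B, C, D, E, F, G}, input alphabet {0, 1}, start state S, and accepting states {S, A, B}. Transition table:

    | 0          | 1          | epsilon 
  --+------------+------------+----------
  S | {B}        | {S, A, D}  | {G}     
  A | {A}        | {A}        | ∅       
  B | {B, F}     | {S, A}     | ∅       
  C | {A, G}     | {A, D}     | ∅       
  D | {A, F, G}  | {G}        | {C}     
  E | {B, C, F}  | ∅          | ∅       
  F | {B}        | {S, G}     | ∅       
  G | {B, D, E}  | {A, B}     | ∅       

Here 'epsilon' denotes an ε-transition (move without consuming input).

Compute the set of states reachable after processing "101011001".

Start: ε-closure({S}) = {S, G}.
Read '1': S→{S, A, D}, G→{A, B}; union {S, A, B, D}; ε-closure = {S, A, B, C, D, G}.
Read '0': S→{B}, A→{A}, B→{B, F}, C→{A, G}, D→{A, F, G}, G→{B, D, E}; union {A, B, D, E, F, G}; ε-closure = {A, B, C, D, E, F, G}.
Read '1': A→{A}, B→{S, A}, C→{A, D}, D→{G}, E→∅, F→{S, G}, G→{A, B}; union {S, A, B, D, G}; ε-closure = {S, A, B, C, D, G}.
Read '0': S→{B}, A→{A}, B→{B, F}, C→{A, G}, D→{A, F, G}, G→{B, D, E}; union {A, B, D, E, F, G}; ε-closure = {A, B, C, D, E, F, G}.
Read '1': A→{A}, B→{S, A}, C→{A, D}, D→{G}, E→∅, F→{S, G}, G→{A, B}; union {S, A, B, D, G}; ε-closure = {S, A, B, C, D, G}.
Read '1': S→{S, A, D}, A→{A}, B→{S, A}, C→{A, D}, D→{G}, G→{A, B}; union {S, A, B, D, G}; ε-closure = {S, A, B, C, D, G}.
Read '0': S→{B}, A→{A}, B→{B, F}, C→{A, G}, D→{A, F, G}, G→{B, D, E}; union {A, B, D, E, F, G}; ε-closure = {A, B, C, D, E, F, G}.
Read '0': A→{A}, B→{B, F}, C→{A, G}, D→{A, F, G}, E→{B, C, F}, F→{B}, G→{B, D, E}; now {A, B, C, D, E, F, G}.
Read '1': A→{A}, B→{S, A}, C→{A, D}, D→{G}, E→∅, F→{S, G}, G→{A, B}; union {S, A, B, D, G}; ε-closure = {S, A, B, C, D, G}.

{S, A, B, C, D, G}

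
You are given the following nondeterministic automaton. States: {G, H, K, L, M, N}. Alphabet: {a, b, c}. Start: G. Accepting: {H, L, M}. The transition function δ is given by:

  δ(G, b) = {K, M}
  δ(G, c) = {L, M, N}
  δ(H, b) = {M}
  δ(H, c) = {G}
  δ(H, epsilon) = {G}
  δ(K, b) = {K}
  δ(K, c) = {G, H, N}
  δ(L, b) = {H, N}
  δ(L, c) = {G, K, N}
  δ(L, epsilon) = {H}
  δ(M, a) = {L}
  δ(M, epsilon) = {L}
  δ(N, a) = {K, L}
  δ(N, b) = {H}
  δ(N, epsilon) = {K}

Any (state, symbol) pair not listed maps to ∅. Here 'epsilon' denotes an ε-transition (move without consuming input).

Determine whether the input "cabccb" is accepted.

Yes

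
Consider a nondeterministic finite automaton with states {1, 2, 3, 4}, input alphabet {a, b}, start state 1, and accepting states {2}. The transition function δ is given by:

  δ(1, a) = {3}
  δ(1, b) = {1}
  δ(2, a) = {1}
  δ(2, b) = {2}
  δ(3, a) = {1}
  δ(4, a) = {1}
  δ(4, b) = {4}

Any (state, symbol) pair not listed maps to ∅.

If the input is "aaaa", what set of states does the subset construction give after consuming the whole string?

Start in {1}.
Read 'a': 1→{3}; now {3}.
Read 'a': 3→{1}; now {1}.
Read 'a': 1→{3}; now {3}.
Read 'a': 3→{1}; now {1}.

{1}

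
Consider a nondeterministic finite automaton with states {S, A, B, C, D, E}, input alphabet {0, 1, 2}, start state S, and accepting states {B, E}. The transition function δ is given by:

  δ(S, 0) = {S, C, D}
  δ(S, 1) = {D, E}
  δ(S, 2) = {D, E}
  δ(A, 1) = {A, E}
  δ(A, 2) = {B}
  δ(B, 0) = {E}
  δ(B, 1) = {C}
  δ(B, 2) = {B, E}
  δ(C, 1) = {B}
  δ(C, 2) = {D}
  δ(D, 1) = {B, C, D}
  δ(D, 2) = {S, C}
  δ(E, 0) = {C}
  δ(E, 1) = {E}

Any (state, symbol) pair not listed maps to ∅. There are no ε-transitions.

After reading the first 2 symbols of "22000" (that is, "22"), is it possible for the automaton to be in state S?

Start in {S}.
Read '2': S→{D, E}; now {D, E}.
Read '2': D→{S, C}, E→∅; now {S, C}.
State S is in {S, C}.

Yes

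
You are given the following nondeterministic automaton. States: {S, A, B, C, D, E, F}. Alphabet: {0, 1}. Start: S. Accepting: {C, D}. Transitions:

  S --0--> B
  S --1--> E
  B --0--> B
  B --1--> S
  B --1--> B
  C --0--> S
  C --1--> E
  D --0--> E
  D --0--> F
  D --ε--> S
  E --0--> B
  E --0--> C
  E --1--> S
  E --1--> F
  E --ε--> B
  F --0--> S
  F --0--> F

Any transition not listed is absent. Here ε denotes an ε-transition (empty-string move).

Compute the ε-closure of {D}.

{S, D}

Begin with {D}.
ε-move D → S; add S.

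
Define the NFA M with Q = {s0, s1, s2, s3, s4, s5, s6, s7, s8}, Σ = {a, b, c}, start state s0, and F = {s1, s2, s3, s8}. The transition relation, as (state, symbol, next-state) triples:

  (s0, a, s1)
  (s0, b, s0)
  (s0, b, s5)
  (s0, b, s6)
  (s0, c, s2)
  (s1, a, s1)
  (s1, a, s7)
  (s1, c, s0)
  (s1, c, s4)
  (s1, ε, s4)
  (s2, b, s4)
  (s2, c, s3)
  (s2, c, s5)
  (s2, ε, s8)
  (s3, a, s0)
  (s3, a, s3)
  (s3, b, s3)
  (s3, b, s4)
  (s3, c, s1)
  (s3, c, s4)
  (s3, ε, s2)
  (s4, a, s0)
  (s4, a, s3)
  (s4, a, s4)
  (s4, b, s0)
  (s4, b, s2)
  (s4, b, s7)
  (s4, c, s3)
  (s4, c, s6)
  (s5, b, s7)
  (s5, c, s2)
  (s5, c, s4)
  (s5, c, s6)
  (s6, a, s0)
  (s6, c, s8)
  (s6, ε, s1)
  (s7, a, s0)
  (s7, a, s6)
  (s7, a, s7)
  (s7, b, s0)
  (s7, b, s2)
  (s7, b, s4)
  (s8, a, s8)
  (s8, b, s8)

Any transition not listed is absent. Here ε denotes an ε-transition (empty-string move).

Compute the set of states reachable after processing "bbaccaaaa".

{s0, s1, s2, s3, s4, s6, s7, s8}

Start in {s0}.
Read 'b': {s0} → {s0, s1, s4, s5, s6}.
Read 'b': {s0, s1, s4, s5, s6} → {s0, s1, s2, s4, s5, s6, s7, s8}.
Read 'a': {s0, s1, s2, s4, s5, s6, s7, s8} → {s0, s1, s2, s3, s4, s6, s7, s8}.
Read 'c': {s0, s1, s2, s3, s4, s6, s7, s8} → {s0, s1, s2, s3, s4, s5, s6, s8}.
Read 'c': {s0, s1, s2, s3, s4, s5, s6, s8} → {s0, s1, s2, s3, s4, s5, s6, s8}.
Read 'a': {s0, s1, s2, s3, s4, s5, s6, s8} → {s0, s1, s2, s3, s4, s7, s8}.
Read 'a': {s0, s1, s2, s3, s4, s7, s8} → {s0, s1, s2, s3, s4, s6, s7, s8}.
Read 'a': {s0, s1, s2, s3, s4, s6, s7, s8} → {s0, s1, s2, s3, s4, s6, s7, s8}.
Read 'a': {s0, s1, s2, s3, s4, s6, s7, s8} → {s0, s1, s2, s3, s4, s6, s7, s8}.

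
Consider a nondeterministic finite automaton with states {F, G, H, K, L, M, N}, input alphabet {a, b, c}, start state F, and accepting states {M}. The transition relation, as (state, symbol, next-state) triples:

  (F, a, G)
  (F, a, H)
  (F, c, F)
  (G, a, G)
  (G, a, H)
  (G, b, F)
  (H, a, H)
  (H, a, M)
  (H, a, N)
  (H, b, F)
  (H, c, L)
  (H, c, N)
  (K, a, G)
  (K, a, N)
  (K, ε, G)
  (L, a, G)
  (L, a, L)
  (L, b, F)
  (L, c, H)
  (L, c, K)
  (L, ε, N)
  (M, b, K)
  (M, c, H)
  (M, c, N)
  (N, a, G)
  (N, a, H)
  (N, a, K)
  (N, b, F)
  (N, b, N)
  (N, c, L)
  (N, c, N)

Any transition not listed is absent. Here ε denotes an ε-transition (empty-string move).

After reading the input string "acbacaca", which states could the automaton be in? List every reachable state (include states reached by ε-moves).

{G, H, K, L, M, N}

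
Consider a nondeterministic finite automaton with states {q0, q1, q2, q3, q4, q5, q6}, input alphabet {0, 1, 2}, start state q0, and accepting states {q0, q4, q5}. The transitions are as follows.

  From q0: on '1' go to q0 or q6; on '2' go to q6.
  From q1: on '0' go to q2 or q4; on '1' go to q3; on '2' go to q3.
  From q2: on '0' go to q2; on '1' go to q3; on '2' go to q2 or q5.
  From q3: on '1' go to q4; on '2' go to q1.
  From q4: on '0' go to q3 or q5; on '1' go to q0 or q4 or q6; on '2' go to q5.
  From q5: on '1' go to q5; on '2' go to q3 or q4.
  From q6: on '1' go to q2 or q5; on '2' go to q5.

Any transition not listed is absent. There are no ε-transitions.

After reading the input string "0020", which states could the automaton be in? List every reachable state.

∅

Start in {q0}.
Read '0': q0→∅; now ∅.
The set is empty and remains empty for the remaining 3 symbols.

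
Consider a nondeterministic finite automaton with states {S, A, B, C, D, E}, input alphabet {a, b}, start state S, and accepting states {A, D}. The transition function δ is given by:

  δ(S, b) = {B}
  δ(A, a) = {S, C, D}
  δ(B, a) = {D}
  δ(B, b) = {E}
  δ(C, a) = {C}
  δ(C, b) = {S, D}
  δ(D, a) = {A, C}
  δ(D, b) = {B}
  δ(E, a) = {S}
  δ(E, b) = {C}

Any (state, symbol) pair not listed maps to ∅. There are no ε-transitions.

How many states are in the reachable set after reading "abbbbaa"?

Start in {S}.
Read 'a': S→∅; now ∅.
The set is empty and remains empty for the remaining 6 symbols.
That set has 0 states.

0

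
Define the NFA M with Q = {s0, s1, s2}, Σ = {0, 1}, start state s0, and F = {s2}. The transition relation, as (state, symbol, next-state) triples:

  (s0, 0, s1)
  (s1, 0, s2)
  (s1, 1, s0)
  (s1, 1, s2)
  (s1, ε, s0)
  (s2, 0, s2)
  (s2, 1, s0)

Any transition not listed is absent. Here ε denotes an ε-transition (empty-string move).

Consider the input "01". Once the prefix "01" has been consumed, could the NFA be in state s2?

Yes

Start in {s0}.
Read '0': {s0} → {s0, s1}.
Read '1': {s0, s1} → {s0, s2}.
State s2 is in {s0, s2}.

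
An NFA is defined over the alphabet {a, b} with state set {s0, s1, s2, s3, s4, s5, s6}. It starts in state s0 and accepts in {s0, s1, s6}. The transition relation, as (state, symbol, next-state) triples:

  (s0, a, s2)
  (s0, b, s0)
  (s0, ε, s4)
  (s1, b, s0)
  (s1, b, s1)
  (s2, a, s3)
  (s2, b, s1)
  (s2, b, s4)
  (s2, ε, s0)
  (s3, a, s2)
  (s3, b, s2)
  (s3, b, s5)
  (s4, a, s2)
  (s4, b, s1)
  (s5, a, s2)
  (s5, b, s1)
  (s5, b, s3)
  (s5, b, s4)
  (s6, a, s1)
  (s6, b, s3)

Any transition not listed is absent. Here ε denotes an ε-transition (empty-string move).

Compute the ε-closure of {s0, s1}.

Begin with {s0, s1}.
ε-move s0 → s4; add s4.

{s0, s1, s4}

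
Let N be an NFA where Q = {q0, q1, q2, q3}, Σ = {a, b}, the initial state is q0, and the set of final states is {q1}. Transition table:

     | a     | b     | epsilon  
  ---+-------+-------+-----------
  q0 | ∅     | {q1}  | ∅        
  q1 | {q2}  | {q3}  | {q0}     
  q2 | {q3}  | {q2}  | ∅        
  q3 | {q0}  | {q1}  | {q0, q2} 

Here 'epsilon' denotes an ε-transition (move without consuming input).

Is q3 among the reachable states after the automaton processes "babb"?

No

Start in {q0}.
Read 'b': q0→{q1}; union {q1}; ε-closure = {q0, q1}.
Read 'a': q0→∅, q1→{q2}; now {q2}.
Read 'b': q2→{q2}; now {q2}.
Read 'b': q2→{q2}; now {q2}.
State q3 is not in {q2}.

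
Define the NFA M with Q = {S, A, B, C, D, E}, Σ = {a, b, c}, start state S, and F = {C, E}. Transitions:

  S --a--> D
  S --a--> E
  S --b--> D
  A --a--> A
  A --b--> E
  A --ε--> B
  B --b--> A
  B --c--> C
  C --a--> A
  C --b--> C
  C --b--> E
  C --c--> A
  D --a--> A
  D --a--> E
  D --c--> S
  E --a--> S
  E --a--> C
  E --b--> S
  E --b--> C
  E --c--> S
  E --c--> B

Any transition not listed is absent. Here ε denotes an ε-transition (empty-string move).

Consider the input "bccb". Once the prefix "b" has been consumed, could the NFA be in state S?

No

Start in {S}.
Read 'b': S→{D}; now {D}.
State S is not in {D}.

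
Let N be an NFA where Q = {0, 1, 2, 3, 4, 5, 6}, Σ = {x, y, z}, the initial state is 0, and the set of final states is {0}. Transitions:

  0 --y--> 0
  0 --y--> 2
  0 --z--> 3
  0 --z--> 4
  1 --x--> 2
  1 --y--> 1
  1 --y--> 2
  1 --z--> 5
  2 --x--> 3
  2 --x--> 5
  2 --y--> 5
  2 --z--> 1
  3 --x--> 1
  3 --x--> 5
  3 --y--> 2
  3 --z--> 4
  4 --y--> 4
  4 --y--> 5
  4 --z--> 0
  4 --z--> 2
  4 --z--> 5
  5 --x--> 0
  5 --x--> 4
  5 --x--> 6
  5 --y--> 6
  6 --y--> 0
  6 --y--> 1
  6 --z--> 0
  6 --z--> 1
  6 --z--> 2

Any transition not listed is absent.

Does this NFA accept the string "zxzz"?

Start in {0}.
Read 'z': {0} → {3, 4}.
Read 'x': {3, 4} → {1, 5}.
Read 'z': {1, 5} → {5}.
Read 'z': {5} → ∅.
The final set ∅ contains no accepting state.

No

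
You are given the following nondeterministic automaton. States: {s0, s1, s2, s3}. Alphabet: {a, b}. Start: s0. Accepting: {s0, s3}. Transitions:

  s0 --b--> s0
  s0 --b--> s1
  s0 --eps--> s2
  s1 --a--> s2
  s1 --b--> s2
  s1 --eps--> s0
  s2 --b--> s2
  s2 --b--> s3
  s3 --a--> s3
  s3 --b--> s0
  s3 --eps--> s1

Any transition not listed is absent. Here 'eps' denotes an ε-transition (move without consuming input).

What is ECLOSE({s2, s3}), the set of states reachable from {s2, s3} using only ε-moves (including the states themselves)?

{s0, s1, s2, s3}

Begin with {s2, s3}.
ε-move s3 → s1; add s1.
ε-move s1 → s0; add s0.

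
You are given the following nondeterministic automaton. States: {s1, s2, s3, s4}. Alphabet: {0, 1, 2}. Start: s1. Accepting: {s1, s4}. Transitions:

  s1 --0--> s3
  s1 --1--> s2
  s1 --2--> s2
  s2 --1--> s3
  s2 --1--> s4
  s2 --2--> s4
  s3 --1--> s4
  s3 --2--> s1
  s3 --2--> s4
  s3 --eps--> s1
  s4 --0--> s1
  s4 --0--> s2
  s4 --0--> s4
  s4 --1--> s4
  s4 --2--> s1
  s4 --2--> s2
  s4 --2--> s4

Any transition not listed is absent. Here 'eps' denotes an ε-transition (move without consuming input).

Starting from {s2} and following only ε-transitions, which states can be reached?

Begin with {s2}.
No ε-moves leave this set, so the closure equals the set itself.

{s2}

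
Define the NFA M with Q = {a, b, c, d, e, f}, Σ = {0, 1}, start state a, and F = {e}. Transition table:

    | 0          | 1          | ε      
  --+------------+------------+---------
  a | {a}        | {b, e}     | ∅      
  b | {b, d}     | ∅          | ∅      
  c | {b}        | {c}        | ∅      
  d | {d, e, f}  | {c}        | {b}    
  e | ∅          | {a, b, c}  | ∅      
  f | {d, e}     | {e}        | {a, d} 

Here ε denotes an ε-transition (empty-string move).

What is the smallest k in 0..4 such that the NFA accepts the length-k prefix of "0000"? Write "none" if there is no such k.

none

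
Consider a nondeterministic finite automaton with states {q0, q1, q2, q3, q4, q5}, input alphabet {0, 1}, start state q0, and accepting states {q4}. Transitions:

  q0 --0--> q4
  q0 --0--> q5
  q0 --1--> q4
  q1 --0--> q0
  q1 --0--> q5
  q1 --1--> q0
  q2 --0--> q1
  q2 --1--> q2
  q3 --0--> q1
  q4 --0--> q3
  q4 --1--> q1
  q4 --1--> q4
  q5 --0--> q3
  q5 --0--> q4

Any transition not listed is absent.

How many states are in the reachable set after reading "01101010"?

1

Start in {q0}.
Read '0': {q0} → {q4, q5}.
Read '1': {q4, q5} → {q1, q4}.
Read '1': {q1, q4} → {q0, q1, q4}.
Read '0': {q0, q1, q4} → {q0, q3, q4, q5}.
Read '1': {q0, q3, q4, q5} → {q1, q4}.
Read '0': {q1, q4} → {q0, q3, q5}.
Read '1': {q0, q3, q5} → {q4}.
Read '0': {q4} → {q3}.
That set has 1 state.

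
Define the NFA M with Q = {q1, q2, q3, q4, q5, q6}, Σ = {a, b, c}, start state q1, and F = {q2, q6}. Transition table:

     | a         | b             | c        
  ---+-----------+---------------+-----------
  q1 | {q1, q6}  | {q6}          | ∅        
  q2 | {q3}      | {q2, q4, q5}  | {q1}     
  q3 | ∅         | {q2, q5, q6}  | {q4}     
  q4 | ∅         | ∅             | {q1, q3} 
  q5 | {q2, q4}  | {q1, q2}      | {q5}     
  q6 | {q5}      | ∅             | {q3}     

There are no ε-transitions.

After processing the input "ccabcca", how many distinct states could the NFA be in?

Start in {q1}.
Read 'c': q1→∅; now ∅.
The set is empty and remains empty for the remaining 6 symbols.
That set has 0 states.

0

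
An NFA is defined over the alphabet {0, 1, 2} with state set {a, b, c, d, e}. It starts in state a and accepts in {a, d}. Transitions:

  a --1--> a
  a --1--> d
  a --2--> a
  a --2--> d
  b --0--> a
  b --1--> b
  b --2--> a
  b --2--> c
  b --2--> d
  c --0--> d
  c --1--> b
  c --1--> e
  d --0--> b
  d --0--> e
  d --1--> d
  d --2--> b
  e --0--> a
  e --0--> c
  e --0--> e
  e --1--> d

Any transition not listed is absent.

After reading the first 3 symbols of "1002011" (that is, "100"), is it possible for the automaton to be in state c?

Yes

Start in {a}.
Read '1': a→{a, d}; now {a, d}.
Read '0': a→∅, d→{b, e}; now {b, e}.
Read '0': b→{a}, e→{a, c, e}; now {a, c, e}.
State c is in {a, c, e}.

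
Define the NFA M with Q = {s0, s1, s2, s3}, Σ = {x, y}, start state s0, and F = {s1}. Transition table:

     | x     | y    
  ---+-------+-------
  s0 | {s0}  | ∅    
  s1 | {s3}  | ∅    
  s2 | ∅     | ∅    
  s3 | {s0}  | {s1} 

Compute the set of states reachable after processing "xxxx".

Start in {s0}.
Read 'x': s0→{s0}; now {s0}.
Read 'x': s0→{s0}; now {s0}.
Read 'x': s0→{s0}; now {s0}.
Read 'x': s0→{s0}; now {s0}.

{s0}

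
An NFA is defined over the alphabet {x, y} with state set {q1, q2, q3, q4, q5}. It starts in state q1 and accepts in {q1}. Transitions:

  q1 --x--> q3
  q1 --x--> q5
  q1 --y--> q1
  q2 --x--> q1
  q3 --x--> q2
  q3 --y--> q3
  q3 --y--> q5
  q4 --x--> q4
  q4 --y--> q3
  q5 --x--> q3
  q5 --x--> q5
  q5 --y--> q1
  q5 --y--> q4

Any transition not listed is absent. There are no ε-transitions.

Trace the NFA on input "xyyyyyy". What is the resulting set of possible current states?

Start in {q1}.
Read 'x': q1→{q3, q5}; now {q3, q5}.
Read 'y': q3→{q3, q5}, q5→{q1, q4}; now {q1, q3, q4, q5}.
Read 'y': q1→{q1}, q3→{q3, q5}, q4→{q3}, q5→{q1, q4}; now {q1, q3, q4, q5}.
Read 'y': q1→{q1}, q3→{q3, q5}, q4→{q3}, q5→{q1, q4}; now {q1, q3, q4, q5}.
Read 'y': q1→{q1}, q3→{q3, q5}, q4→{q3}, q5→{q1, q4}; now {q1, q3, q4, q5}.
Read 'y': q1→{q1}, q3→{q3, q5}, q4→{q3}, q5→{q1, q4}; now {q1, q3, q4, q5}.
Read 'y': q1→{q1}, q3→{q3, q5}, q4→{q3}, q5→{q1, q4}; now {q1, q3, q4, q5}.

{q1, q3, q4, q5}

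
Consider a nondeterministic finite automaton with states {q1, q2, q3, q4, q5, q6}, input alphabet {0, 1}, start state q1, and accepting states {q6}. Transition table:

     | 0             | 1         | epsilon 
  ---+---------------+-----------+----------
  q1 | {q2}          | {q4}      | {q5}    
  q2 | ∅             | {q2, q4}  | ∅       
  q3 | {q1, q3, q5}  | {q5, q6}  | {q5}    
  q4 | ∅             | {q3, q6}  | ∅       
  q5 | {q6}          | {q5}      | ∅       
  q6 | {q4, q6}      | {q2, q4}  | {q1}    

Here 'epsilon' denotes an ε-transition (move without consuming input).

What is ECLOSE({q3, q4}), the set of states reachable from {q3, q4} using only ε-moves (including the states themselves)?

{q3, q4, q5}

Begin with {q3, q4}.
ε-move q3 → q5; add q5.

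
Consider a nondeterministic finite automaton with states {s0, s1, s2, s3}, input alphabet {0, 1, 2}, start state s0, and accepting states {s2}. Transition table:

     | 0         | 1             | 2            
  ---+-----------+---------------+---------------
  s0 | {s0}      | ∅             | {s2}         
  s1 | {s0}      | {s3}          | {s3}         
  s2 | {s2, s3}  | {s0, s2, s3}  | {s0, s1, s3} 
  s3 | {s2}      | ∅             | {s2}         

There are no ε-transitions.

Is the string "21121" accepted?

Yes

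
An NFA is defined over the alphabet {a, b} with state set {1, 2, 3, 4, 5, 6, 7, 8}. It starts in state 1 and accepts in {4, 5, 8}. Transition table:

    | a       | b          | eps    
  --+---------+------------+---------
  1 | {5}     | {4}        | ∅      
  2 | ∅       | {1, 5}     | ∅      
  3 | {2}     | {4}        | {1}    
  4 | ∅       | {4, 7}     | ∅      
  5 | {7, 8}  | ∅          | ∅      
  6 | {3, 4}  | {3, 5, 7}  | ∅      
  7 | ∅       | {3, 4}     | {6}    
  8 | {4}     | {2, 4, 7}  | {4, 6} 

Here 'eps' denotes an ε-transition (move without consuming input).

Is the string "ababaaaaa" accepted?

No

Start in {1}.
Read 'a': 1→{5}; now {5}.
Read 'b': 5→∅; now ∅.
The set is empty and remains empty for the remaining 7 symbols.
The final set ∅ contains no accepting state.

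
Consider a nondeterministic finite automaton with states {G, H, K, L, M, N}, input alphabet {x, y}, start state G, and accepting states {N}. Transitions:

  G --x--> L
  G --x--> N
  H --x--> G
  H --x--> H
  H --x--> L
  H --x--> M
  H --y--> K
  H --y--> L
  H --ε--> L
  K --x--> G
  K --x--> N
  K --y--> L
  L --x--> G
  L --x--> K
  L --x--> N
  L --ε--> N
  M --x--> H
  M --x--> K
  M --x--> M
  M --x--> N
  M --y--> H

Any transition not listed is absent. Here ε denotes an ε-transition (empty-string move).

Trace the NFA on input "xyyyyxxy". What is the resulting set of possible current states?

Start in {G}.
Read 'x': G→{L, N}; now {L, N}.
Read 'y': L→∅, N→∅; now ∅.
The set is empty and remains empty for the remaining 6 symbols.

∅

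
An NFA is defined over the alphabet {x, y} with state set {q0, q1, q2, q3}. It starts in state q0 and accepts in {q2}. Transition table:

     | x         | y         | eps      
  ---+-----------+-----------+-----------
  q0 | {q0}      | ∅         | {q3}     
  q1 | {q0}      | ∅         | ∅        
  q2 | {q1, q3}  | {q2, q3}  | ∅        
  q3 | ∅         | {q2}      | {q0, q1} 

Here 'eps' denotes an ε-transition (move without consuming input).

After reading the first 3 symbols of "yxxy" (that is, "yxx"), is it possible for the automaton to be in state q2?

Start: ε-closure({q0}) = {q0, q1, q3}.
Read 'y': {q0, q1, q3} → {q2}.
Read 'x': {q2} → {q0, q1, q3}.
Read 'x': {q0, q1, q3} → {q0, q1, q3}.
State q2 is not in {q0, q1, q3}.

No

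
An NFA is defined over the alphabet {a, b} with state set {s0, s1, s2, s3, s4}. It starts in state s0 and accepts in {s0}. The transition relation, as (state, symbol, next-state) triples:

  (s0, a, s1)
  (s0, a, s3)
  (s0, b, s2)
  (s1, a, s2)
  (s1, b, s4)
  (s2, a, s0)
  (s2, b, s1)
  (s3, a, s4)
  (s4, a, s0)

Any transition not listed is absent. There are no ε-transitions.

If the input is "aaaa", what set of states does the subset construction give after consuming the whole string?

Start in {s0}.
Read 'a': {s0} → {s1, s3}.
Read 'a': {s1, s3} → {s2, s4}.
Read 'a': {s2, s4} → {s0}.
Read 'a': {s0} → {s1, s3}.

{s1, s3}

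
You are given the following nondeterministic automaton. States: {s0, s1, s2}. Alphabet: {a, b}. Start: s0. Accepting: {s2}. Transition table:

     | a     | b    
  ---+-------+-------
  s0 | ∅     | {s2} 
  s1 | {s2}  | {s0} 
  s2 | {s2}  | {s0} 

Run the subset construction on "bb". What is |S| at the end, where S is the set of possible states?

1

Start in {s0}.
Read 'b': {s0} → {s2}.
Read 'b': {s2} → {s0}.
That set has 1 state.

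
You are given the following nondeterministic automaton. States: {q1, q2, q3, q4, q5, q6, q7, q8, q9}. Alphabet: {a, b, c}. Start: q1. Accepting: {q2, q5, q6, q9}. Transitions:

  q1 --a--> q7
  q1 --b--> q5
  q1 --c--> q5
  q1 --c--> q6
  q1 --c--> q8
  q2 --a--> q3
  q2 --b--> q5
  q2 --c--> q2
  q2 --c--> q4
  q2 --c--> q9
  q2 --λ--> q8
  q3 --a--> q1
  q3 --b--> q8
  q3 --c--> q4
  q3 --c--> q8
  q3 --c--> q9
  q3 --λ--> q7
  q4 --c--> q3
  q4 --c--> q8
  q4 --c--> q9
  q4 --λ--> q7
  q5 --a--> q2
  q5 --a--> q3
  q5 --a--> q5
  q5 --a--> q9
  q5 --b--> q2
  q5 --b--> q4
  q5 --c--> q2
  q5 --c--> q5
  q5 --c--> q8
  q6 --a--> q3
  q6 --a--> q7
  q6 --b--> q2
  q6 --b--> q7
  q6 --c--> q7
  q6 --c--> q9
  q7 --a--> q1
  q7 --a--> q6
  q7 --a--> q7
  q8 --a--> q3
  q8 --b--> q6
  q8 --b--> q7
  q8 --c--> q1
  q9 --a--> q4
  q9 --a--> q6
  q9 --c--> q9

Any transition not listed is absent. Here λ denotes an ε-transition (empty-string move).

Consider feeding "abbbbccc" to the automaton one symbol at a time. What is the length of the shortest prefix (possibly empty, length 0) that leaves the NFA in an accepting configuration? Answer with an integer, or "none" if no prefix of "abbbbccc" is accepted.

Start in {q1}.
Read 'a': q1→{q7}; now {q7}.
Read 'b': q7→∅; now ∅.
The set is empty and remains empty for the remaining 6 symbols.
No reachable set along the way intersects F.

none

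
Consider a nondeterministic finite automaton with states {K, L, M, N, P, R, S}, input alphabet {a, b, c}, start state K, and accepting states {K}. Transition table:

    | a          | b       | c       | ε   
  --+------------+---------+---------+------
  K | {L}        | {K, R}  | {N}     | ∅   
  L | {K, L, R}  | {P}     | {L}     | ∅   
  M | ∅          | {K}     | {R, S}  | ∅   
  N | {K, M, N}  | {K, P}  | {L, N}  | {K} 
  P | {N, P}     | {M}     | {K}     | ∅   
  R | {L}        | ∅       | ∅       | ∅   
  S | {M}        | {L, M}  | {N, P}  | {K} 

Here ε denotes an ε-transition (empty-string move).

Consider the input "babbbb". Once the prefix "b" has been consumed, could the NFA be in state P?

No

Start in {K}.
Read 'b': {K} → {K, R}.
State P is not in {K, R}.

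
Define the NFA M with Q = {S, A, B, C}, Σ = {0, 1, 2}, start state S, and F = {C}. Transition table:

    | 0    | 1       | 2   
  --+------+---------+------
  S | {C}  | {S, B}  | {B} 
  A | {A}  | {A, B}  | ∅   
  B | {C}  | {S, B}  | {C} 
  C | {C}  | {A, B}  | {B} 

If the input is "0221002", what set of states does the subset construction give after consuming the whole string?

{B}

Start in {S}.
Read '0': S→{C}; now {C}.
Read '2': C→{B}; now {B}.
Read '2': B→{C}; now {C}.
Read '1': C→{A, B}; now {A, B}.
Read '0': A→{A}, B→{C}; now {A, C}.
Read '0': A→{A}, C→{C}; now {A, C}.
Read '2': A→∅, C→{B}; now {B}.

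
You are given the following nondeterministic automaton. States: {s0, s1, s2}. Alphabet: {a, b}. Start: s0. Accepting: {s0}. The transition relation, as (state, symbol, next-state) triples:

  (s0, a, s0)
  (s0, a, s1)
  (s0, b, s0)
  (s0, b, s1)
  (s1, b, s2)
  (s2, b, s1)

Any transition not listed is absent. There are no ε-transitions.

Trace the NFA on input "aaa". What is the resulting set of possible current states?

{s0, s1}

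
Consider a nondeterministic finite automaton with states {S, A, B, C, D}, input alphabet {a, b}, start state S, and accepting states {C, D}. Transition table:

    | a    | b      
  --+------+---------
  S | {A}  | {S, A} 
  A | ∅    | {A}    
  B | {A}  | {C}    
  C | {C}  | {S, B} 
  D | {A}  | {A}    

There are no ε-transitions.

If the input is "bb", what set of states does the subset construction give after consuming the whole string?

{S, A}

Start in {S}.
Read 'b': {S} → {S, A}.
Read 'b': {S, A} → {S, A}.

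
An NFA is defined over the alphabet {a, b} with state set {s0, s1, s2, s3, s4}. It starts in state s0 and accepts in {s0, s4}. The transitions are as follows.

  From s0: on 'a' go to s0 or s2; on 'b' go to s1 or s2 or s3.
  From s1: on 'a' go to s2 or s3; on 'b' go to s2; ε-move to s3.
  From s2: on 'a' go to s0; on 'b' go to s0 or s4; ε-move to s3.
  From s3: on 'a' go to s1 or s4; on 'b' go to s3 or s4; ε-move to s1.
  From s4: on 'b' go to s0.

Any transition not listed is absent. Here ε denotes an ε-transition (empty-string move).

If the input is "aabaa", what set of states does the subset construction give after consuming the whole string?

{s0, s1, s2, s3, s4}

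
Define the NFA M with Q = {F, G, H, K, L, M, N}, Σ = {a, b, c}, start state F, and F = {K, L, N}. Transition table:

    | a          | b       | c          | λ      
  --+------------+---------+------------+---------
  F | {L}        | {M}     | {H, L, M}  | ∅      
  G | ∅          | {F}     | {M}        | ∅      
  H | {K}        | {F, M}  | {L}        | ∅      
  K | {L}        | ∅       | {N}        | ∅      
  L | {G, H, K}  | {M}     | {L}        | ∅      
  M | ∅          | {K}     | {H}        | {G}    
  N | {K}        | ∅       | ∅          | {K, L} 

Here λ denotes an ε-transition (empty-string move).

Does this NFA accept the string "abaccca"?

No

Start in {F}.
Read 'a': F→{L}; now {L}.
Read 'b': L→{M}; union {M}; ε-closure = {G, M}.
Read 'a': G→∅, M→∅; now ∅.
The set is empty and remains empty for the remaining 4 symbols.
The final set ∅ contains no accepting state.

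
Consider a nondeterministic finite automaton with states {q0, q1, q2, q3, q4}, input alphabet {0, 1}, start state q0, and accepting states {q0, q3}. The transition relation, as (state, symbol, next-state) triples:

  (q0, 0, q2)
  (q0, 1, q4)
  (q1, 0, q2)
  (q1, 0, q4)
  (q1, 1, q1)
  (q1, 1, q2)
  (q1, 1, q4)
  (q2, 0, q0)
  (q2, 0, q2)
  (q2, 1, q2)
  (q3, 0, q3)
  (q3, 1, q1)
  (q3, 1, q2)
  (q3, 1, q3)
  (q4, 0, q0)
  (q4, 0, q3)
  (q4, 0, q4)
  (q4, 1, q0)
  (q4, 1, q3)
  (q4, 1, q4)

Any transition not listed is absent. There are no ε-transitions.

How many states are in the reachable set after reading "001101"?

5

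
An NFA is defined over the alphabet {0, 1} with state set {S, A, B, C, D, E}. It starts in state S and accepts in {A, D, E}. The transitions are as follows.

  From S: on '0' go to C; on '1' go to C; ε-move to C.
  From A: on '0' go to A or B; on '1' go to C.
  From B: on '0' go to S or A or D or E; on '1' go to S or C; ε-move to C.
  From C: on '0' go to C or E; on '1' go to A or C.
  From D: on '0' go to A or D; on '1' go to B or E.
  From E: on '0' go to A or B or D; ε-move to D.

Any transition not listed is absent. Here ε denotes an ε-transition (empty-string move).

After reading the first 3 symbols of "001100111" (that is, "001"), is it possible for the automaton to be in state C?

Start: ε-closure({S}) = {S, C}.
Read '0': S→{C}, C→{C, E}; union {C, E}; ε-closure = {C, D, E}.
Read '0': C→{C, E}, D→{A, D}, E→{A, B, D}; now {A, B, C, D, E}.
Read '1': A→{C}, B→{S, C}, C→{A, C}, D→{B, E}, E→∅; union {S, A, B, C, E}; ε-closure = {S, A, B, C, D, E}.
State C is in {S, A, B, C, D, E}.

Yes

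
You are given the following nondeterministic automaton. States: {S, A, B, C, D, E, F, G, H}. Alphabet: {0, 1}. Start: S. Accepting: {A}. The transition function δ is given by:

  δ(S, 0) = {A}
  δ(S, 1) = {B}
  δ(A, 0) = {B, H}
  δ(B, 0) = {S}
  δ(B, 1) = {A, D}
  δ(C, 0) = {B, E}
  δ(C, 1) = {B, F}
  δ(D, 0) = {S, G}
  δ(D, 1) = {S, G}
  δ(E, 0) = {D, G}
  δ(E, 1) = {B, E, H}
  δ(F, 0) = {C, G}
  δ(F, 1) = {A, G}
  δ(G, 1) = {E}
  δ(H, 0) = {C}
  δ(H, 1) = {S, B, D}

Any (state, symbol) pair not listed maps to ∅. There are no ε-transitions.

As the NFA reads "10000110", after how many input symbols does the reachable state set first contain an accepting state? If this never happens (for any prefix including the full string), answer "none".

Start in {S}.
Read '1': S→{B}; now {B}.
Read '0': B→{S}; now {S}.
Read '0': S→{A}; now {A}.
None of the earlier sets intersect F, but {A} does.

3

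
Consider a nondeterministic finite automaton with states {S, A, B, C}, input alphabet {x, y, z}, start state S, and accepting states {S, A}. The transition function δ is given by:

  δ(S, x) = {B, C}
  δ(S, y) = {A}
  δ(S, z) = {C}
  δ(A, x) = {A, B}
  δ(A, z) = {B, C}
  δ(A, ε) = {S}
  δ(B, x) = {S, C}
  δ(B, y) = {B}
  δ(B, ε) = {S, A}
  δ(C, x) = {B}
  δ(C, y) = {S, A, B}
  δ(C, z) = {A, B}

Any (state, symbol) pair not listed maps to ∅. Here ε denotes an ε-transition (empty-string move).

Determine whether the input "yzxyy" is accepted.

Start in {S}.
Read 'y': {S} → {S, A}.
Read 'z': {S, A} → {S, A, B, C}.
Read 'x': {S, A, B, C} → {S, A, B, C}.
Read 'y': {S, A, B, C} → {S, A, B}.
Read 'y': {S, A, B} → {S, A, B}.
The final set {S, A, B} contains the accepting states S, A.

Yes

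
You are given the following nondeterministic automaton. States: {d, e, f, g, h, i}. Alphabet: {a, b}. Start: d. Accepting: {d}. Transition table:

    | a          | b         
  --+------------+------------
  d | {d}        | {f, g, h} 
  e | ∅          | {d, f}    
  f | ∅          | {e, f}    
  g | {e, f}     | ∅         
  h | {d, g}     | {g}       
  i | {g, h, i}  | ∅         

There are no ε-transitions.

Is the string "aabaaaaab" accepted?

No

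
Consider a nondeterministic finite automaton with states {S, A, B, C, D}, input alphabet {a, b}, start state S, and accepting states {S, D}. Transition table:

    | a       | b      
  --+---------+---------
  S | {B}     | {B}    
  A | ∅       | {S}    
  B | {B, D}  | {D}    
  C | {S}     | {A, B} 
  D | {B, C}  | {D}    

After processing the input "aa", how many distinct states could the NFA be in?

2

Start in {S}.
Read 'a': S→{B}; now {B}.
Read 'a': B→{B, D}; now {B, D}.
That set has 2 states.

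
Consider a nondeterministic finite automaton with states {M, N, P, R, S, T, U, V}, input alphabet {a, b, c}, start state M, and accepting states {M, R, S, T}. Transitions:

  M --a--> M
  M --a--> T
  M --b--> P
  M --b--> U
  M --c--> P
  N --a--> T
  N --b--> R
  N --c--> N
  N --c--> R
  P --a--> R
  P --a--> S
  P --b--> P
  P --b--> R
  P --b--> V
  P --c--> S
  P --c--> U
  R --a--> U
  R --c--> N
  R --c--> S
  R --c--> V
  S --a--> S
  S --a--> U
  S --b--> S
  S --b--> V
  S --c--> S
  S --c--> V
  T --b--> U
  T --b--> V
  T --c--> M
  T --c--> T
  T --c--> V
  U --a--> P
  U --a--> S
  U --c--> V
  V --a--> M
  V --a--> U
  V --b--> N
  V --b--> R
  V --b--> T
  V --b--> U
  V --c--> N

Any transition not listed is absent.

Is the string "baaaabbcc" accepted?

Start in {M}.
Read 'b': {M} → {P, U}.
Read 'a': {P, U} → {P, R, S}.
Read 'a': {P, R, S} → {R, S, U}.
Read 'a': {R, S, U} → {P, S, U}.
Read 'a': {P, S, U} → {P, R, S, U}.
Read 'b': {P, R, S, U} → {P, R, S, V}.
Read 'b': {P, R, S, V} → {N, P, R, S, T, U, V}.
Read 'c': {N, P, R, S, T, U, V} → {M, N, R, S, T, U, V}.
Read 'c': {M, N, R, S, T, U, V} → {M, N, P, R, S, T, V}.
The final set {M, N, P, R, S, T, V} contains the accepting states M, R, S, T.

Yes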